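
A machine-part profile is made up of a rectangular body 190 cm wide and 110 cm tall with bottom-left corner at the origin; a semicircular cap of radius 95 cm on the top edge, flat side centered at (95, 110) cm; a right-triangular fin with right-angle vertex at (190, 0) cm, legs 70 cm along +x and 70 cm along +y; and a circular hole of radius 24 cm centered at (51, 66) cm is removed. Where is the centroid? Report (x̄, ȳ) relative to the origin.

rectangular body: A = 190 × 110 = 20900.00, centroid at (95.00, 55.00).
semicircular top: A = ½π·95² = 14176.44, centroid at (95.00, 150.32).
triangular fin: A = ½·70·70 = 2450.00, centroid at (213.33, 23.33).
hole: A = −π·24² = -1809.56, centroid at (51.00, 66.00).
ΣA = 35716.88 cm², ΣAx̄ = 3762640.74 cm³, ΣAȳ = 3218227.27 cm³.
x̄ = 3762640.74/35716.88 = 105.35 cm; ȳ = 3218227.27/35716.88 = 90.10 cm.

x̄ = 105.35 cm, ȳ = 90.10 cm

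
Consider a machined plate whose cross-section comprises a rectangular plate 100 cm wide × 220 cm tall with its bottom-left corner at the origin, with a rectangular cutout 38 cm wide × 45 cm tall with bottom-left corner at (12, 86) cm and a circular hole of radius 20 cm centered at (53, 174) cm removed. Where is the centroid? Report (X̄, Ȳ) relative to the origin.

X̄ = 51.51 cm, Ȳ = 105.91 cm

Part | A | x̄ᵢ | ȳᵢ | A·x̄ᵢ | A·ȳᵢ
plate | 22000.00 | 50.00 | 110.00 | 1100000.00 | 2420000.00
hole 1 | -1710.00 | 31.00 | 108.50 | -53010.00 | -185535.00
hole 2 | -1256.64 | 53.00 | 174.00 | -66601.76 | -218654.85
Σ | 19033.36 |  |  | 980388.24 | 2015810.15
X̄ = 980388.24 / 19033.36 = 51.51 cm
Ȳ = 2015810.15 / 19033.36 = 105.91 cm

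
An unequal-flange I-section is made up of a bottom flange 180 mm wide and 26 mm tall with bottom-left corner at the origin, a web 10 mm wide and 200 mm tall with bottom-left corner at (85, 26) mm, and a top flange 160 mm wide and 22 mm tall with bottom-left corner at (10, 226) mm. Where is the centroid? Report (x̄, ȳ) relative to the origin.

x̄ = 90.00 mm, ȳ = 112.46 mm

Part | A | x̄ᵢ | ȳᵢ | A·x̄ᵢ | A·ȳᵢ
bottom flange | 4680.00 | 90.00 | 13.00 | 421200.00 | 60840.00
web | 2000.00 | 90.00 | 126.00 | 180000.00 | 252000.00
top flange | 3520.00 | 90.00 | 237.00 | 316800.00 | 834240.00
Σ | 10200.00 |  |  | 918000.00 | 1147080.00
x̄ = 918000.00 / 10200.00 = 90.00 mm
ȳ = 1147080.00 / 10200.00 = 112.46 mm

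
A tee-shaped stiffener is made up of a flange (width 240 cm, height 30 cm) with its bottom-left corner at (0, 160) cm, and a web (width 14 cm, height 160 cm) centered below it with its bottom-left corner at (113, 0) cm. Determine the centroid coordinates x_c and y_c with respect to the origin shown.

web: A = 14 × 160 = 2240.00, centroid at (120.00, 80.00).
flange: A = 240 × 30 = 7200.00, centroid at (120.00, 175.00).
ΣA = 9440.00 cm², ΣAx_c = 1132800.00 cm³, ΣAy_c = 1439200.00 cm³.
x_c = 1132800.00/9440.00 = 120.00 cm; y_c = 1439200.00/9440.00 = 152.46 cm.

x_c = 120.00 cm, y_c = 152.46 cm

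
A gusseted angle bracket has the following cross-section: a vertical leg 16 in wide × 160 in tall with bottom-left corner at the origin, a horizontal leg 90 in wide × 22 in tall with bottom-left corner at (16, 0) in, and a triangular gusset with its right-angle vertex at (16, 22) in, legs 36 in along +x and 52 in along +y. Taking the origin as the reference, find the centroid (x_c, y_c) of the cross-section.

x_c = 30.58 in, y_c = 48.10 in

vertical leg: A = 16 × 160 = 2560.00, centroid at (8.00, 80.00).
horizontal leg: A = 90 × 22 = 1980.00, centroid at (61.00, 11.00).
gusset: A = ½·36·52 = 936.00, centroid at (28.00, 39.33).
ΣA = 5476.00 in²
ΣAx_c = (2560.00)(8.00) + (1980.00)(61.00) + (936.00)(28.00) = 167468.00 in³
ΣAy_c = (2560.00)(80.00) + (1980.00)(11.00) + (936.00)(39.33) = 263396.00 in³
x_c = 167468.00 / 5476.00 = 30.58 in
y_c = 263396.00 / 5476.00 = 48.10 in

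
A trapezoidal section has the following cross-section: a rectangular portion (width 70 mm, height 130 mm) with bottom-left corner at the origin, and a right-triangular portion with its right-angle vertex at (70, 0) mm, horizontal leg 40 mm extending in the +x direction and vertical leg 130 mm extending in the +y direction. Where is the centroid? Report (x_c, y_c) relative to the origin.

x_c = 45.74 mm, y_c = 60.19 mm

rectangular portion: A = 70 × 130 = 9100.00, centroid at (35.00, 65.00).
triangular portion: A = ½·40·130 = 2600.00, centroid at (83.33, 43.33).
ΣA = 11700.00 mm², ΣAx_c = 535166.67 mm³, ΣAy_c = 704166.67 mm³.
x_c = 535166.67/11700.00 = 45.74 mm; y_c = 704166.67/11700.00 = 60.19 mm.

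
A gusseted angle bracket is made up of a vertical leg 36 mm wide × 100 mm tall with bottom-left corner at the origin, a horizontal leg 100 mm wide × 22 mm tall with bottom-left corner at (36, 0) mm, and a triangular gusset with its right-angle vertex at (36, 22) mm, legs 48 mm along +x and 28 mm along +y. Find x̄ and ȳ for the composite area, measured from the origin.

x̄ = 44.65 mm, ȳ = 34.80 mm

vertical leg: A = 36 × 100 = 3600.00, centroid at (18.00, 50.00).
horizontal leg: A = 100 × 22 = 2200.00, centroid at (86.00, 11.00).
gusset: A = ½·48·28 = 672.00, centroid at (52.00, 31.33).
ΣA = 6472.00 mm²
ΣAx̄ = (3600.00)(18.00) + (2200.00)(86.00) + (672.00)(52.00) = 288944.00 mm³
ΣAȳ = (3600.00)(50.00) + (2200.00)(11.00) + (672.00)(31.33) = 225256.00 mm³
x̄ = 288944.00 / 6472.00 = 44.65 mm
ȳ = 225256.00 / 6472.00 = 34.80 mm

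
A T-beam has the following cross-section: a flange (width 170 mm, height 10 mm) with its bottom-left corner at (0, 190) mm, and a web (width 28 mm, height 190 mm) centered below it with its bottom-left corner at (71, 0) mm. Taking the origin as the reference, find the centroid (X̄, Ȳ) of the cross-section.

X̄ = 85.00 mm, Ȳ = 119.22 mm

web: A = 28 × 190 = 5320.00, centroid at (85.00, 95.00).
flange: A = 170 × 10 = 1700.00, centroid at (85.00, 195.00).
ΣA = 7020.00 mm², ΣAX̄ = 596700.00 mm³, ΣAȲ = 836900.00 mm³.
X̄ = 596700.00/7020.00 = 85.00 mm; Ȳ = 836900.00/7020.00 = 119.22 mm.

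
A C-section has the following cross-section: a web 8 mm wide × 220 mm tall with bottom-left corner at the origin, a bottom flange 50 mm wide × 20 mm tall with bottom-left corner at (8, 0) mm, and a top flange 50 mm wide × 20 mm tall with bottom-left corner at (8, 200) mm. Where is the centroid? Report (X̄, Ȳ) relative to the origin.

X̄ = 19.43 mm, Ȳ = 110.00 mm

web: A = 8 × 220 = 1760.00, centroid at (4.00, 110.00).
bottom flange: A = 50 × 20 = 1000.00, centroid at (33.00, 10.00).
top flange: A = 50 × 20 = 1000.00, centroid at (33.00, 210.00).
ΣA = 3760.00 mm², ΣAX̄ = 73040.00 mm³, ΣAȲ = 413600.00 mm³.
X̄ = 73040.00/3760.00 = 19.43 mm; Ȳ = 413600.00/3760.00 = 110.00 mm.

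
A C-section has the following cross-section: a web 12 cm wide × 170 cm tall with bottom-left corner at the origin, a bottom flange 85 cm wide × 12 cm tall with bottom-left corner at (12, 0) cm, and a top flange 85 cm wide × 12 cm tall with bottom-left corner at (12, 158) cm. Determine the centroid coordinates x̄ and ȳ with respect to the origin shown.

web: A = 12 × 170 = 2040.00, centroid at (6.00, 85.00).
bottom flange: A = 85 × 12 = 1020.00, centroid at (54.50, 6.00).
top flange: A = 85 × 12 = 1020.00, centroid at (54.50, 164.00).
ΣA = 4080.00 cm², ΣAx̄ = 123420.00 cm³, ΣAȳ = 346800.00 cm³.
x̄ = 123420.00/4080.00 = 30.25 cm; ȳ = 346800.00/4080.00 = 85.00 cm.

x̄ = 30.25 cm, ȳ = 85.00 cm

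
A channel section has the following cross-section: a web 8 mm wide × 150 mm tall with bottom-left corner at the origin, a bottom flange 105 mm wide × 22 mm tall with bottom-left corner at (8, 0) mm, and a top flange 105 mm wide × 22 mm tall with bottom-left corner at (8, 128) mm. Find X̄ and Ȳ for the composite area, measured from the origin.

X̄ = 48.85 mm, Ȳ = 75.00 mm

Part | A | x̄ᵢ | ȳᵢ | A·x̄ᵢ | A·ȳᵢ
web | 1200.00 | 4.00 | 75.00 | 4800.00 | 90000.00
bottom flange | 2310.00 | 60.50 | 11.00 | 139755.00 | 25410.00
top flange | 2310.00 | 60.50 | 139.00 | 139755.00 | 321090.00
Σ | 5820.00 |  |  | 284310.00 | 436500.00
X̄ = 284310.00 / 5820.00 = 48.85 mm
Ȳ = 436500.00 / 5820.00 = 75.00 mm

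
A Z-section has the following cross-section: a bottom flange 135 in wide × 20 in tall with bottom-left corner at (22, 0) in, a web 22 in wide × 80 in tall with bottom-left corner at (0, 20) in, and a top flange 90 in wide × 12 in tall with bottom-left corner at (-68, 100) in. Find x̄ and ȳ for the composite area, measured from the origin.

x̄ = 42.63 in, ȳ = 44.60 in

bottom flange: A = 135 × 20 = 2700.00, centroid at (89.50, 10.00).
web: A = 22 × 80 = 1760.00, centroid at (11.00, 60.00).
top flange: A = 90 × 12 = 1080.00, centroid at (-23.00, 106.00).
ΣA = 5540.00 in²
ΣAx̄ = (2700.00)(89.50) + (1760.00)(11.00) + (1080.00)(-23.00) = 236170.00 in³
ΣAȳ = (2700.00)(10.00) + (1760.00)(60.00) + (1080.00)(106.00) = 247080.00 in³
x̄ = 236170.00 / 5540.00 = 42.63 in
ȳ = 247080.00 / 5540.00 = 44.60 in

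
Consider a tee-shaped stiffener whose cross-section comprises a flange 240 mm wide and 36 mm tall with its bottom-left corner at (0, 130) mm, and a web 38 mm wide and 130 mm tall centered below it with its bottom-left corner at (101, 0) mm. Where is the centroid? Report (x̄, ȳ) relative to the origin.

x̄ = 120.00 mm, ȳ = 117.81 mm

web: A = 38 × 130 = 4940.00, centroid at (120.00, 65.00).
flange: A = 240 × 36 = 8640.00, centroid at (120.00, 148.00).
ΣA = 13580.00 mm², ΣAx̄ = 1629600.00 mm³, ΣAȳ = 1599820.00 mm³.
x̄ = 1629600.00/13580.00 = 120.00 mm; ȳ = 1599820.00/13580.00 = 117.81 mm.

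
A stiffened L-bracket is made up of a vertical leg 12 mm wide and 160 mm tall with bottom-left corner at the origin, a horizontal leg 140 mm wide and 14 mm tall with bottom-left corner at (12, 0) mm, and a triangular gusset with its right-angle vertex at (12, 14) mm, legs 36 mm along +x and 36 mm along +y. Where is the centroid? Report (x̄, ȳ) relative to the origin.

vertical leg: A = 12 × 160 = 1920.00, centroid at (6.00, 80.00).
horizontal leg: A = 140 × 14 = 1960.00, centroid at (82.00, 7.00).
gusset: A = ½·36·36 = 648.00, centroid at (24.00, 26.00).
ΣA = 4528.00 mm², ΣAx̄ = 187792.00 mm³, ΣAȳ = 184168.00 mm³.
x̄ = 187792.00/4528.00 = 41.47 mm; ȳ = 184168.00/4528.00 = 40.67 mm.

x̄ = 41.47 mm, ȳ = 40.67 mm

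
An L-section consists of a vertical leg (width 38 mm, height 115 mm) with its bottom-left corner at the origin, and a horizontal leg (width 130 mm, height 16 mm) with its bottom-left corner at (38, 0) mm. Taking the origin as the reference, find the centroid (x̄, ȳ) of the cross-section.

x̄ = 46.09 mm, ȳ = 41.54 mm

vertical leg: A = 38 × 115 = 4370.00, centroid at (19.00, 57.50).
horizontal leg: A = 130 × 16 = 2080.00, centroid at (103.00, 8.00).
ΣA = 6450.00 mm², ΣAx̄ = 297270.00 mm³, ΣAȳ = 267915.00 mm³.
x̄ = 297270.00/6450.00 = 46.09 mm; ȳ = 267915.00/6450.00 = 41.54 mm.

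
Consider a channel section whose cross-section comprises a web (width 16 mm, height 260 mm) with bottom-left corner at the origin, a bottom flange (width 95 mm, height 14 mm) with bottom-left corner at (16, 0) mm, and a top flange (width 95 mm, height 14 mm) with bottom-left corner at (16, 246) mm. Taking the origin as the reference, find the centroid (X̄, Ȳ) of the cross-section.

web: A = 16 × 260 = 4160.00, centroid at (8.00, 130.00).
bottom flange: A = 95 × 14 = 1330.00, centroid at (63.50, 7.00).
top flange: A = 95 × 14 = 1330.00, centroid at (63.50, 253.00).
ΣA = 6820.00 mm²
ΣAX̄ = (4160.00)(8.00) + (1330.00)(63.50) + (1330.00)(63.50) = 202190.00 mm³
ΣAȲ = (4160.00)(130.00) + (1330.00)(7.00) + (1330.00)(253.00) = 886600.00 mm³
X̄ = 202190.00 / 6820.00 = 29.65 mm
Ȳ = 886600.00 / 6820.00 = 130.00 mm

X̄ = 29.65 mm, Ȳ = 130.00 mm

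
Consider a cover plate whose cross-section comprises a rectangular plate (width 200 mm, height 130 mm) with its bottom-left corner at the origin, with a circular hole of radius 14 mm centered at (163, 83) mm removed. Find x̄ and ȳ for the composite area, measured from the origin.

plate: A = 200 × 130 = 26000.00, centroid at (100.00, 65.00).
hole: A = −π·14² = -615.75, centroid at (163.00, 83.00).
ΣA = 25384.25 mm²
ΣAx̄ = (26000.00)(100.00) + (-615.75)(163.00) = 2499632.40 mm³
ΣAȳ = (26000.00)(65.00) + (-615.75)(83.00) = 1638892.57 mm³
x̄ = 2499632.40 / 25384.25 = 98.47 mm
ȳ = 1638892.57 / 25384.25 = 64.56 mm

x̄ = 98.47 mm, ȳ = 64.56 mm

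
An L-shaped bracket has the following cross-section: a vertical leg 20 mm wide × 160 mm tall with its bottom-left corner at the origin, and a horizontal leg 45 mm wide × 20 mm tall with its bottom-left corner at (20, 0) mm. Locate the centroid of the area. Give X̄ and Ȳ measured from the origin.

X̄ = 17.13 mm, Ȳ = 64.63 mm

vertical leg: A = 20 × 160 = 3200.00, centroid at (10.00, 80.00).
horizontal leg: A = 45 × 20 = 900.00, centroid at (42.50, 10.00).
ΣA = 4100.00 mm², ΣAX̄ = 70250.00 mm³, ΣAȲ = 265000.00 mm³.
X̄ = 70250.00/4100.00 = 17.13 mm; Ȳ = 265000.00/4100.00 = 64.63 mm.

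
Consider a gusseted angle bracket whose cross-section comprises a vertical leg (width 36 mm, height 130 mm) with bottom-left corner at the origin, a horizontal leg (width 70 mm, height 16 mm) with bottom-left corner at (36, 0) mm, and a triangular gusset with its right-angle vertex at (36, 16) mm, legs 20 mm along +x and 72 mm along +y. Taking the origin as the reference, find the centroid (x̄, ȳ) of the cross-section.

Part | A | x̄ᵢ | ȳᵢ | A·x̄ᵢ | A·ȳᵢ
vertical leg | 4680.00 | 18.00 | 65.00 | 84240.00 | 304200.00
horizontal leg | 1120.00 | 71.00 | 8.00 | 79520.00 | 8960.00
gusset | 720.00 | 42.67 | 40.00 | 30720.00 | 28800.00
Σ | 6520.00 |  |  | 194480.00 | 341960.00
x̄ = 194480.00 / 6520.00 = 29.83 mm
ȳ = 341960.00 / 6520.00 = 52.45 mm

x̄ = 29.83 mm, ȳ = 52.45 mm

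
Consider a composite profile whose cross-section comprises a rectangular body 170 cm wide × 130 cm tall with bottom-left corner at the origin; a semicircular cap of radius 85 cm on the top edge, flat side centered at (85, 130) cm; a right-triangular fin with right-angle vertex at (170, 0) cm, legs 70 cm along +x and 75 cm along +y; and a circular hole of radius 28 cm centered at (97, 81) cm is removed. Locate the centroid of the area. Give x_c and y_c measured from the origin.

x_c = 92.58 cm, y_c = 94.83 cm

Part | A | x̄ᵢ | ȳᵢ | A·x̄ᵢ | A·ȳᵢ
rectangular body | 22100.00 | 85.00 | 65.00 | 1878500.00 | 1436500.00
semicircular top | 11349.00 | 85.00 | 166.08 | 964665.29 | 1884787.12
triangular fin | 2625.00 | 193.33 | 25.00 | 507500.00 | 65625.00
hole | -2463.01 | 97.00 | 81.00 | -238911.84 | -199503.70
Σ | 33610.99 |  |  | 3111753.46 | 3187408.42
x_c = 3111753.46 / 33610.99 = 92.58 cm
y_c = 3187408.42 / 33610.99 = 94.83 cm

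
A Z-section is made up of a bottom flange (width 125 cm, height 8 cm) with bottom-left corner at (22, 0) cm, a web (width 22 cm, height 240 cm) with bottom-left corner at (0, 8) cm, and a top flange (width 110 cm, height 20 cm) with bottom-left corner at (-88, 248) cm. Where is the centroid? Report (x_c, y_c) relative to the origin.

bottom flange: A = 125 × 8 = 1000.00, centroid at (84.50, 4.00).
web: A = 22 × 240 = 5280.00, centroid at (11.00, 128.00).
top flange: A = 110 × 20 = 2200.00, centroid at (-33.00, 258.00).
ΣA = 8480.00 cm², ΣAx_c = 69980.00 cm³, ΣAy_c = 1247440.00 cm³.
x_c = 69980.00/8480.00 = 8.25 cm; y_c = 1247440.00/8480.00 = 147.10 cm.

x_c = 8.25 cm, y_c = 147.10 cm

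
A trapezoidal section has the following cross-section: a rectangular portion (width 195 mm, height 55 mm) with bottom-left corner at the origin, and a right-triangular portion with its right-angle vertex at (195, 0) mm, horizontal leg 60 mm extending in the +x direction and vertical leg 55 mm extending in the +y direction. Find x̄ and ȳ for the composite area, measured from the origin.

x̄ = 113.17 mm, ȳ = 26.28 mm

rectangular portion: A = 195 × 55 = 10725.00, centroid at (97.50, 27.50).
triangular portion: A = ½·60·55 = 1650.00, centroid at (215.00, 18.33).
ΣA = 12375.00 mm²
ΣAx̄ = (10725.00)(97.50) + (1650.00)(215.00) = 1400437.50 mm³
ΣAȳ = (10725.00)(27.50) + (1650.00)(18.33) = 325187.50 mm³
x̄ = 1400437.50 / 12375.00 = 113.17 mm
ȳ = 325187.50 / 12375.00 = 26.28 mm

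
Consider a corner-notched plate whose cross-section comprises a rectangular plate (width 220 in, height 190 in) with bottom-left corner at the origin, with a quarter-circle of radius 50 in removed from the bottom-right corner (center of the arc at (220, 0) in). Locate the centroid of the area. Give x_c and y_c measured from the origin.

x_c = 105.62 in, y_c = 98.64 in

Part | A | x̄ᵢ | ȳᵢ | A·x̄ᵢ | A·ȳᵢ
plate | 41800.00 | 110.00 | 95.00 | 4598000.00 | 3971000.00
removed quarter-circle | -1963.50 | 198.78 | 21.22 | -390302.32 | -41666.67
Σ | 39836.50 |  |  | 4207697.68 | 3929333.33
x_c = 4207697.68 / 39836.50 = 105.62 in
y_c = 3929333.33 / 39836.50 = 98.64 in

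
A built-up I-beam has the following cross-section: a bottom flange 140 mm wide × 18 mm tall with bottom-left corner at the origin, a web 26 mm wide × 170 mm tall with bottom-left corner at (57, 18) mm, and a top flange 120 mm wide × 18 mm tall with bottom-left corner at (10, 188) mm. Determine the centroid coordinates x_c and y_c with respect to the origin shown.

x_c = 70.00 mm, y_c = 99.28 mm

Part | A | x̄ᵢ | ȳᵢ | A·x̄ᵢ | A·ȳᵢ
bottom flange | 2520.00 | 70.00 | 9.00 | 176400.00 | 22680.00
web | 4420.00 | 70.00 | 103.00 | 309400.00 | 455260.00
top flange | 2160.00 | 70.00 | 197.00 | 151200.00 | 425520.00
Σ | 9100.00 |  |  | 637000.00 | 903460.00
x_c = 637000.00 / 9100.00 = 70.00 mm
y_c = 903460.00 / 9100.00 = 99.28 mm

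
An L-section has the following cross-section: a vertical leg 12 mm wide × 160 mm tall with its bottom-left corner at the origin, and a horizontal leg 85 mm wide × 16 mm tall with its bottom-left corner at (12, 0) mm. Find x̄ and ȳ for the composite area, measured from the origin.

Part | A | x̄ᵢ | ȳᵢ | A·x̄ᵢ | A·ȳᵢ
vertical leg | 1920.00 | 6.00 | 80.00 | 11520.00 | 153600.00
horizontal leg | 1360.00 | 54.50 | 8.00 | 74120.00 | 10880.00
Σ | 3280.00 |  |  | 85640.00 | 164480.00
x̄ = 85640.00 / 3280.00 = 26.11 mm
ȳ = 164480.00 / 3280.00 = 50.15 mm

x̄ = 26.11 mm, ȳ = 50.15 mm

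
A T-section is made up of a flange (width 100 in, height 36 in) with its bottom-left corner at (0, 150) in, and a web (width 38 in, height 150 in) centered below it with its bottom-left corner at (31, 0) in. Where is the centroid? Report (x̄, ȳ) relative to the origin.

x̄ = 50.00 in, ȳ = 111.00 in

Part | A | x̄ᵢ | ȳᵢ | A·x̄ᵢ | A·ȳᵢ
web | 5700.00 | 50.00 | 75.00 | 285000.00 | 427500.00
flange | 3600.00 | 50.00 | 168.00 | 180000.00 | 604800.00
Σ | 9300.00 |  |  | 465000.00 | 1032300.00
x̄ = 465000.00 / 9300.00 = 50.00 in
ȳ = 1032300.00 / 9300.00 = 111.00 in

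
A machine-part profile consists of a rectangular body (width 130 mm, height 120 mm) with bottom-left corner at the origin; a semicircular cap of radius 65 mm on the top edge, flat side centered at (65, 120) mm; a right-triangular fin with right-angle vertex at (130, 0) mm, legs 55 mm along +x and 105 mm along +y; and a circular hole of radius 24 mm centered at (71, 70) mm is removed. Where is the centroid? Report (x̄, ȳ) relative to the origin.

rectangular body: A = 130 × 120 = 15600.00, centroid at (65.00, 60.00).
semicircular top: A = ½π·65² = 6636.61, centroid at (65.00, 147.59).
triangular fin: A = ½·55·105 = 2887.50, centroid at (148.33, 35.00).
hole: A = −π·24² = -1809.56, centroid at (71.00, 70.00).
ΣA = 23314.56 mm², ΣAx̄ = 1745213.87 mm³, ΣAȳ = 1889870.56 mm³.
x̄ = 1745213.87/23314.56 = 74.86 mm; ȳ = 1889870.56/23314.56 = 81.06 mm.

x̄ = 74.86 mm, ȳ = 81.06 mm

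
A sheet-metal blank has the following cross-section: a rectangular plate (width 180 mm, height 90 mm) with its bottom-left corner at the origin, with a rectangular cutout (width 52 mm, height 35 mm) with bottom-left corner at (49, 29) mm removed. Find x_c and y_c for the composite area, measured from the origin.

plate: A = 180 × 90 = 16200.00, centroid at (90.00, 45.00).
hole: A = −(52 × 35) = -1820.00, centroid at (75.00, 46.50).
ΣA = 14380.00 mm²
ΣAx_c = (16200.00)(90.00) + (-1820.00)(75.00) = 1321500.00 mm³
ΣAy_c = (16200.00)(45.00) + (-1820.00)(46.50) = 644370.00 mm³
x_c = 1321500.00 / 14380.00 = 91.90 mm
y_c = 644370.00 / 14380.00 = 44.81 mm

x_c = 91.90 mm, y_c = 44.81 mm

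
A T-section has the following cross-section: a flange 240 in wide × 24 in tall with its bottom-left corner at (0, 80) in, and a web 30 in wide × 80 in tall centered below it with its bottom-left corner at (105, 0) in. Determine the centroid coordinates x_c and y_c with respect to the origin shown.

x_c = 120.00 in, y_c = 76.71 in

Part | A | x̄ᵢ | ȳᵢ | A·x̄ᵢ | A·ȳᵢ
web | 2400.00 | 120.00 | 40.00 | 288000.00 | 96000.00
flange | 5760.00 | 120.00 | 92.00 | 691200.00 | 529920.00
Σ | 8160.00 |  |  | 979200.00 | 625920.00
x_c = 979200.00 / 8160.00 = 120.00 in
y_c = 625920.00 / 8160.00 = 76.71 in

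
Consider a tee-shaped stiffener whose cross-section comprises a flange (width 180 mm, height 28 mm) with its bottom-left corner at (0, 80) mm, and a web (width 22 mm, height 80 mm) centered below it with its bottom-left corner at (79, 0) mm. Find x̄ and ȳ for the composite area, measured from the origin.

web: A = 22 × 80 = 1760.00, centroid at (90.00, 40.00).
flange: A = 180 × 28 = 5040.00, centroid at (90.00, 94.00).
ΣA = 6800.00 mm², ΣAx̄ = 612000.00 mm³, ΣAȳ = 544160.00 mm³.
x̄ = 612000.00/6800.00 = 90.00 mm; ȳ = 544160.00/6800.00 = 80.02 mm.

x̄ = 90.00 mm, ȳ = 80.02 mm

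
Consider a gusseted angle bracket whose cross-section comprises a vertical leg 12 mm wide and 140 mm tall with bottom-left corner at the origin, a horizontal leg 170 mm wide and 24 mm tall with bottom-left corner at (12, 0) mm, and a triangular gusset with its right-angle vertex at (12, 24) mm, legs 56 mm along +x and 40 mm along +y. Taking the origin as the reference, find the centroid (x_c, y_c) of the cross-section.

vertical leg: A = 12 × 140 = 1680.00, centroid at (6.00, 70.00).
horizontal leg: A = 170 × 24 = 4080.00, centroid at (97.00, 12.00).
gusset: A = ½·56·40 = 1120.00, centroid at (30.67, 37.33).
ΣA = 6880.00 mm²
ΣAx_c = (1680.00)(6.00) + (4080.00)(97.00) + (1120.00)(30.67) = 440186.67 mm³
ΣAy_c = (1680.00)(70.00) + (4080.00)(12.00) + (1120.00)(37.33) = 208373.33 mm³
x_c = 440186.67 / 6880.00 = 63.98 mm
y_c = 208373.33 / 6880.00 = 30.29 mm

x_c = 63.98 mm, y_c = 30.29 mm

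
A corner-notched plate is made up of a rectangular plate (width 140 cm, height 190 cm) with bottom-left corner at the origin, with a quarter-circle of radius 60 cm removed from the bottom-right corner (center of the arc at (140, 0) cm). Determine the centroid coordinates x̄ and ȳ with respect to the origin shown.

x̄ = 64.70 cm, ȳ = 103.27 cm

Part | A | x̄ᵢ | ȳᵢ | A·x̄ᵢ | A·ȳᵢ
plate | 26600.00 | 70.00 | 95.00 | 1862000.00 | 2527000.00
removed quarter-circle | -2827.43 | 114.54 | 25.46 | -323840.67 | -72000.00
Σ | 23772.57 |  |  | 1538159.33 | 2455000.00
x̄ = 1538159.33 / 23772.57 = 64.70 cm
ȳ = 2455000.00 / 23772.57 = 103.27 cm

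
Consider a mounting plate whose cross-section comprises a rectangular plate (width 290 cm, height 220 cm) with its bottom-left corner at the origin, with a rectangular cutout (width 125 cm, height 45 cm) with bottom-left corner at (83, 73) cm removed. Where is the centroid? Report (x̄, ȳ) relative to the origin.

x̄ = 144.95 cm, ȳ = 111.40 cm

plate: A = 290 × 220 = 63800.00, centroid at (145.00, 110.00).
hole: A = −(125 × 45) = -5625.00, centroid at (145.50, 95.50).
ΣA = 58175.00 cm²
ΣAx̄ = (63800.00)(145.00) + (-5625.00)(145.50) = 8432562.50 cm³
ΣAȳ = (63800.00)(110.00) + (-5625.00)(95.50) = 6480812.50 cm³
x̄ = 8432562.50 / 58175.00 = 144.95 cm
ȳ = 6480812.50 / 58175.00 = 111.40 cm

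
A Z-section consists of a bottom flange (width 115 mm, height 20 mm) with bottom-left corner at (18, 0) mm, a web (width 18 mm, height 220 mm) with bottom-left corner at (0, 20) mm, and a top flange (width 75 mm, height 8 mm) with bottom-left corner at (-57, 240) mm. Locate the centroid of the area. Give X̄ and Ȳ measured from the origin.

bottom flange: A = 115 × 20 = 2300.00, centroid at (75.50, 10.00).
web: A = 18 × 220 = 3960.00, centroid at (9.00, 130.00).
top flange: A = 75 × 8 = 600.00, centroid at (-19.50, 244.00).
ΣA = 6860.00 mm²
ΣAX̄ = (2300.00)(75.50) + (3960.00)(9.00) + (600.00)(-19.50) = 197590.00 mm³
ΣAȲ = (2300.00)(10.00) + (3960.00)(130.00) + (600.00)(244.00) = 684200.00 mm³
X̄ = 197590.00 / 6860.00 = 28.80 mm
Ȳ = 684200.00 / 6860.00 = 99.74 mm

X̄ = 28.80 mm, Ȳ = 99.74 mm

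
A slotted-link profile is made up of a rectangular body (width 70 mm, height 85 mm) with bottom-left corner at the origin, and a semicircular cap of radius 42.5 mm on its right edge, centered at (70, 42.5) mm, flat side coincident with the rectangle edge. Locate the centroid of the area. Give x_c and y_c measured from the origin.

x_c = 52.12 mm, y_c = 42.50 mm

rectangular body: A = 70 × 85 = 5950.00, centroid at (35.00, 42.50).
semicircular end: A = ½π·42.5² = 2837.25, centroid at (88.04, 42.50).
ΣA = 8787.25 mm²
ΣAx_c = (5950.00)(35.00) + (2837.25)(88.04) = 458034.64 mm³
ΣAy_c = (5950.00)(42.50) + (2837.25)(42.50) = 373458.16 mm³
x_c = 458034.64 / 8787.25 = 52.12 mm
y_c = 373458.16 / 8787.25 = 42.50 mm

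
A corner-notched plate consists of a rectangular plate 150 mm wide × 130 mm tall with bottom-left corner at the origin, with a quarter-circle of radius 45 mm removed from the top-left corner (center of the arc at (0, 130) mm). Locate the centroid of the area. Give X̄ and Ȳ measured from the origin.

X̄ = 79.96 mm, Ȳ = 60.92 mm

plate: A = 150 × 130 = 19500.00, centroid at (75.00, 65.00).
removed quarter-circle: A = −¼π·45² = -1590.43, centroid at (19.10, 110.90).
ΣA = 17909.57 mm², ΣAX̄ = 1432125.00 mm³, ΣAȲ = 1091118.93 mm³.
X̄ = 1432125.00/17909.57 = 79.96 mm; Ȳ = 1091118.93/17909.57 = 60.92 mm.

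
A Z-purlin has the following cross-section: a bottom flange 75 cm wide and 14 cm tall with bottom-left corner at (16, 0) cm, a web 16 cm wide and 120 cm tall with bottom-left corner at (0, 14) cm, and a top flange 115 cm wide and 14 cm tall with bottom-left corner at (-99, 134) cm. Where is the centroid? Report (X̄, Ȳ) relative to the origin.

X̄ = 1.03 cm, Ȳ = 82.19 cm

bottom flange: A = 75 × 14 = 1050.00, centroid at (53.50, 7.00).
web: A = 16 × 120 = 1920.00, centroid at (8.00, 74.00).
top flange: A = 115 × 14 = 1610.00, centroid at (-41.50, 141.00).
ΣA = 4580.00 cm², ΣAX̄ = 4720.00 cm³, ΣAȲ = 376440.00 cm³.
X̄ = 4720.00/4580.00 = 1.03 cm; Ȳ = 376440.00/4580.00 = 82.19 cm.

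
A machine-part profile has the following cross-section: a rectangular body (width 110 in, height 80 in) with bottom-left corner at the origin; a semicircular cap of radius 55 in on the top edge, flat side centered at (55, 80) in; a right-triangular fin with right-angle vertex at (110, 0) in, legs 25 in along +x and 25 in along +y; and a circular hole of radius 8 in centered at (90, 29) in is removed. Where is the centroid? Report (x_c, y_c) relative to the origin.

x_c = 55.93 in, y_c = 61.47 in

Part | A | x̄ᵢ | ȳᵢ | A·x̄ᵢ | A·ȳᵢ
rectangular body | 8800.00 | 55.00 | 40.00 | 484000.00 | 352000.00
semicircular top | 4751.66 | 55.00 | 103.34 | 261341.24 | 491049.38
triangular fin | 312.50 | 118.33 | 8.33 | 36979.17 | 2604.17
hole | -201.06 | 90.00 | 29.00 | -18095.57 | -5830.80
Σ | 13663.10 |  |  | 764224.83 | 839822.75
x_c = 764224.83 / 13663.10 = 55.93 in
y_c = 839822.75 / 13663.10 = 61.47 in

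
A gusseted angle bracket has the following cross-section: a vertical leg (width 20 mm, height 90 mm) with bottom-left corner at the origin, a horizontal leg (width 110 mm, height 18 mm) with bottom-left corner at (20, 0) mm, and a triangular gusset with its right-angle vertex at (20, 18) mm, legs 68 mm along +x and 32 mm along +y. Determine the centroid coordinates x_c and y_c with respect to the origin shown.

x_c = 43.74 mm, y_c = 26.71 mm

vertical leg: A = 20 × 90 = 1800.00, centroid at (10.00, 45.00).
horizontal leg: A = 110 × 18 = 1980.00, centroid at (75.00, 9.00).
gusset: A = ½·68·32 = 1088.00, centroid at (42.67, 28.67).
ΣA = 4868.00 mm²
ΣAx_c = (1800.00)(10.00) + (1980.00)(75.00) + (1088.00)(42.67) = 212921.33 mm³
ΣAy_c = (1800.00)(45.00) + (1980.00)(9.00) + (1088.00)(28.67) = 130009.33 mm³
x_c = 212921.33 / 4868.00 = 43.74 mm
y_c = 130009.33 / 4868.00 = 26.71 mm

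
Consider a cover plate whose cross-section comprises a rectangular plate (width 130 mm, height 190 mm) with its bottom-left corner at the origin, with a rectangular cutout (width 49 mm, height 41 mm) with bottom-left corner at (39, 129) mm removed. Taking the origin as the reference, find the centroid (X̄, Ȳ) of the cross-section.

plate: A = 130 × 190 = 24700.00, centroid at (65.00, 95.00).
hole: A = −(49 × 41) = -2009.00, centroid at (63.50, 149.50).
ΣA = 22691.00 mm²
ΣAX̄ = (24700.00)(65.00) + (-2009.00)(63.50) = 1477928.50 mm³
ΣAȲ = (24700.00)(95.00) + (-2009.00)(149.50) = 2046154.50 mm³
X̄ = 1477928.50 / 22691.00 = 65.13 mm
Ȳ = 2046154.50 / 22691.00 = 90.17 mm

X̄ = 65.13 mm, Ȳ = 90.17 mm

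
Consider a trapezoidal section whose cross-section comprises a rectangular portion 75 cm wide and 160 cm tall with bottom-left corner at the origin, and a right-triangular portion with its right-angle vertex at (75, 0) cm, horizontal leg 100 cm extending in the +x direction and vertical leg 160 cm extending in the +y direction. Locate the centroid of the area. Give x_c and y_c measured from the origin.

rectangular portion: A = 75 × 160 = 12000.00, centroid at (37.50, 80.00).
triangular portion: A = ½·100·160 = 8000.00, centroid at (108.33, 53.33).
ΣA = 20000.00 cm²
ΣAx_c = (12000.00)(37.50) + (8000.00)(108.33) = 1316666.67 cm³
ΣAy_c = (12000.00)(80.00) + (8000.00)(53.33) = 1386666.67 cm³
x_c = 1316666.67 / 20000.00 = 65.83 cm
y_c = 1386666.67 / 20000.00 = 69.33 cm

x_c = 65.83 cm, y_c = 69.33 cm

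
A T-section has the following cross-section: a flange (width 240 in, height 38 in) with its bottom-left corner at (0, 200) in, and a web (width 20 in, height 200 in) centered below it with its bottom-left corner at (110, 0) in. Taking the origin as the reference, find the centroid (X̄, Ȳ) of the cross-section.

Part | A | x̄ᵢ | ȳᵢ | A·x̄ᵢ | A·ȳᵢ
web | 4000.00 | 120.00 | 100.00 | 480000.00 | 400000.00
flange | 9120.00 | 120.00 | 219.00 | 1094400.00 | 1997280.00
Σ | 13120.00 |  |  | 1574400.00 | 2397280.00
X̄ = 1574400.00 / 13120.00 = 120.00 in
Ȳ = 2397280.00 / 13120.00 = 182.72 in

X̄ = 120.00 in, Ȳ = 182.72 in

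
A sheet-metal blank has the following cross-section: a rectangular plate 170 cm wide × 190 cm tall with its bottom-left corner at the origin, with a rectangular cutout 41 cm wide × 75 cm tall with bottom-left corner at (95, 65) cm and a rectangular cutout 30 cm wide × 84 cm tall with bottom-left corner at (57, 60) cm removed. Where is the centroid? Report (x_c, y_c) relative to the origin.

Part | A | x̄ᵢ | ȳᵢ | A·x̄ᵢ | A·ȳᵢ
plate | 32300.00 | 85.00 | 95.00 | 2745500.00 | 3068500.00
hole 1 | -3075.00 | 115.50 | 102.50 | -355162.50 | -315187.50
hole 2 | -2520.00 | 72.00 | 102.00 | -181440.00 | -257040.00
Σ | 26705.00 |  |  | 2208897.50 | 2496272.50
x_c = 2208897.50 / 26705.00 = 82.71 cm
y_c = 2496272.50 / 26705.00 = 93.48 cm

x_c = 82.71 cm, y_c = 93.48 cm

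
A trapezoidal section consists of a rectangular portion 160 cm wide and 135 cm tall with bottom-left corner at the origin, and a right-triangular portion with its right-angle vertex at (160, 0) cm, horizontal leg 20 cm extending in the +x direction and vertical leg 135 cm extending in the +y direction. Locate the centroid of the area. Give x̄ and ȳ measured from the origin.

x̄ = 85.10 cm, ȳ = 66.18 cm

rectangular portion: A = 160 × 135 = 21600.00, centroid at (80.00, 67.50).
triangular portion: A = ½·20·135 = 1350.00, centroid at (166.67, 45.00).
ΣA = 22950.00 cm², ΣAx̄ = 1953000.00 cm³, ΣAȳ = 1518750.00 cm³.
x̄ = 1953000.00/22950.00 = 85.10 cm; ȳ = 1518750.00/22950.00 = 66.18 cm.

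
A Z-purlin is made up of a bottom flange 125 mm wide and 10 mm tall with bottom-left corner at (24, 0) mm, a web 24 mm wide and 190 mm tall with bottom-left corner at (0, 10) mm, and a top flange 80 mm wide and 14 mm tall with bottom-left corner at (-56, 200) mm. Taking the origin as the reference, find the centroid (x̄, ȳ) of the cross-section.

x̄ = 20.91 mm, ȳ = 103.45 mm

Part | A | x̄ᵢ | ȳᵢ | A·x̄ᵢ | A·ȳᵢ
bottom flange | 1250.00 | 86.50 | 5.00 | 108125.00 | 6250.00
web | 4560.00 | 12.00 | 105.00 | 54720.00 | 478800.00
top flange | 1120.00 | -16.00 | 207.00 | -17920.00 | 231840.00
Σ | 6930.00 |  |  | 144925.00 | 716890.00
x̄ = 144925.00 / 6930.00 = 20.91 mm
ȳ = 716890.00 / 6930.00 = 103.45 mm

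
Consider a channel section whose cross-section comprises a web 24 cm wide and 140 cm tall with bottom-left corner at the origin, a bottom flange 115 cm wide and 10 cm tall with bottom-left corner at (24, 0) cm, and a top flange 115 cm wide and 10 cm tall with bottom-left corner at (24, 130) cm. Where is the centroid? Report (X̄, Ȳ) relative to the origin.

X̄ = 40.24 cm, Ȳ = 70.00 cm

Part | A | x̄ᵢ | ȳᵢ | A·x̄ᵢ | A·ȳᵢ
web | 3360.00 | 12.00 | 70.00 | 40320.00 | 235200.00
bottom flange | 1150.00 | 81.50 | 5.00 | 93725.00 | 5750.00
top flange | 1150.00 | 81.50 | 135.00 | 93725.00 | 155250.00
Σ | 5660.00 |  |  | 227770.00 | 396200.00
X̄ = 227770.00 / 5660.00 = 40.24 cm
Ȳ = 396200.00 / 5660.00 = 70.00 cm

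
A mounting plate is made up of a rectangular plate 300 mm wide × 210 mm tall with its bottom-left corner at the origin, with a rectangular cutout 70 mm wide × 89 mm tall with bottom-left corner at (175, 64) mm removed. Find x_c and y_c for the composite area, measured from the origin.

x_c = 143.42 mm, y_c = 104.62 mm

plate: A = 300 × 210 = 63000.00, centroid at (150.00, 105.00).
hole: A = −(70 × 89) = -6230.00, centroid at (210.00, 108.50).
ΣA = 56770.00 mm², ΣAx_c = 8141700.00 mm³, ΣAy_c = 5939045.00 mm³.
x_c = 8141700.00/56770.00 = 143.42 mm; y_c = 5939045.00/56770.00 = 104.62 mm.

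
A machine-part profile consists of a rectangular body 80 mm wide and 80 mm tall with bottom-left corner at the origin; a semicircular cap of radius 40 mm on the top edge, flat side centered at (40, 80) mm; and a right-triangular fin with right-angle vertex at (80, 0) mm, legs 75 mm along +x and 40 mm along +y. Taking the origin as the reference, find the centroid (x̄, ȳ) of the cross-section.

x̄ = 49.36 mm, ȳ = 49.91 mm

Part | A | x̄ᵢ | ȳᵢ | A·x̄ᵢ | A·ȳᵢ
rectangular body | 6400.00 | 40.00 | 40.00 | 256000.00 | 256000.00
semicircular top | 2513.27 | 40.00 | 96.98 | 100530.96 | 243728.60
triangular fin | 1500.00 | 105.00 | 13.33 | 157500.00 | 20000.00
Σ | 10413.27 |  |  | 514030.96 | 519728.60
x̄ = 514030.96 / 10413.27 = 49.36 mm
ȳ = 519728.60 / 10413.27 = 49.91 mm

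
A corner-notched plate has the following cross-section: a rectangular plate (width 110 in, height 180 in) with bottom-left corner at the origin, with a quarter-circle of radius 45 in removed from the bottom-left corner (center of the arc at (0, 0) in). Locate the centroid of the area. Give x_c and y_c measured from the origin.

x_c = 58.14 in, y_c = 96.19 in

plate: A = 110 × 180 = 19800.00, centroid at (55.00, 90.00).
removed quarter-circle: A = −¼π·45² = -1590.43, centroid at (19.10, 19.10).
ΣA = 18209.57 in², ΣAx_c = 1058625.00 in³, ΣAy_c = 1751625.00 in³.
x_c = 1058625.00/18209.57 = 58.14 in; y_c = 1751625.00/18209.57 = 96.19 in.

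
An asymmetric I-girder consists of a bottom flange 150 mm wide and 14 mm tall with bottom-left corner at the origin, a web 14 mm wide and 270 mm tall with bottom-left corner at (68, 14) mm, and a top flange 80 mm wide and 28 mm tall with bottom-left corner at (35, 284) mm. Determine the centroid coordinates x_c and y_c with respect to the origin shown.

x_c = 75.00 mm, y_c = 153.38 mm

Part | A | x̄ᵢ | ȳᵢ | A·x̄ᵢ | A·ȳᵢ
bottom flange | 2100.00 | 75.00 | 7.00 | 157500.00 | 14700.00
web | 3780.00 | 75.00 | 149.00 | 283500.00 | 563220.00
top flange | 2240.00 | 75.00 | 298.00 | 168000.00 | 667520.00
Σ | 8120.00 |  |  | 609000.00 | 1245440.00
x_c = 609000.00 / 8120.00 = 75.00 mm
y_c = 1245440.00 / 8120.00 = 153.38 mm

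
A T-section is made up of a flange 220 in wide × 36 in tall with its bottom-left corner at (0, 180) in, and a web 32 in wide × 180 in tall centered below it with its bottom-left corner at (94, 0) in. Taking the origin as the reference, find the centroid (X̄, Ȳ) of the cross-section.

X̄ = 110.00 in, Ȳ = 152.53 in

Part | A | x̄ᵢ | ȳᵢ | A·x̄ᵢ | A·ȳᵢ
web | 5760.00 | 110.00 | 90.00 | 633600.00 | 518400.00
flange | 7920.00 | 110.00 | 198.00 | 871200.00 | 1568160.00
Σ | 13680.00 |  |  | 1504800.00 | 2086560.00
X̄ = 1504800.00 / 13680.00 = 110.00 in
Ȳ = 2086560.00 / 13680.00 = 152.53 in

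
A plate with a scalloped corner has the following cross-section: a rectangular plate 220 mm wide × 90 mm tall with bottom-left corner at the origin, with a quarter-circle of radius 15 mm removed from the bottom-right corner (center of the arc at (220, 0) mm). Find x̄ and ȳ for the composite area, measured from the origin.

Part | A | x̄ᵢ | ȳᵢ | A·x̄ᵢ | A·ȳᵢ
plate | 19800.00 | 110.00 | 45.00 | 2178000.00 | 891000.00
removed quarter-circle | -176.71 | 213.63 | 6.37 | -37752.21 | -1125.00
Σ | 19623.29 |  |  | 2140247.79 | 889875.00
x̄ = 2140247.79 / 19623.29 = 109.07 mm
ȳ = 889875.00 / 19623.29 = 45.35 mm

x̄ = 109.07 mm, ȳ = 45.35 mm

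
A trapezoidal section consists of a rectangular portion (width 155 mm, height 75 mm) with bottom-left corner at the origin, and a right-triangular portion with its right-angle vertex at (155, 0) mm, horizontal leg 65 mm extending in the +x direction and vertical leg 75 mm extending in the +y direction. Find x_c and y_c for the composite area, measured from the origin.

rectangular portion: A = 155 × 75 = 11625.00, centroid at (77.50, 37.50).
triangular portion: A = ½·65·75 = 2437.50, centroid at (176.67, 25.00).
ΣA = 14062.50 mm², ΣAx_c = 1331562.50 mm³, ΣAy_c = 496875.00 mm³.
x_c = 1331562.50/14062.50 = 94.69 mm; y_c = 496875.00/14062.50 = 35.33 mm.

x_c = 94.69 mm, y_c = 35.33 mm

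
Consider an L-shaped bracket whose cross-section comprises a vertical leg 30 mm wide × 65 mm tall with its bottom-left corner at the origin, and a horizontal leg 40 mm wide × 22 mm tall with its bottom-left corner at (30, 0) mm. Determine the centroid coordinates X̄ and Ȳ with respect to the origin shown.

X̄ = 25.88 mm, Ȳ = 25.81 mm

vertical leg: A = 30 × 65 = 1950.00, centroid at (15.00, 32.50).
horizontal leg: A = 40 × 22 = 880.00, centroid at (50.00, 11.00).
ΣA = 2830.00 mm², ΣAX̄ = 73250.00 mm³, ΣAȲ = 73055.00 mm³.
X̄ = 73250.00/2830.00 = 25.88 mm; Ȳ = 73055.00/2830.00 = 25.81 mm.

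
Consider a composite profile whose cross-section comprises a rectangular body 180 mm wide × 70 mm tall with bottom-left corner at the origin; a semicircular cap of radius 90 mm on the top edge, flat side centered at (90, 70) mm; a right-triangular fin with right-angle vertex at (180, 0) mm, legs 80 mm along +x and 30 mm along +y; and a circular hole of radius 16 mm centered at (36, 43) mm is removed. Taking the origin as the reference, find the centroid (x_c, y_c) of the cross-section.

x_c = 97.13 mm, y_c = 69.79 mm

rectangular body: A = 180 × 70 = 12600.00, centroid at (90.00, 35.00).
semicircular top: A = ½π·90² = 12723.45, centroid at (90.00, 108.20).
triangular fin: A = ½·80·30 = 1200.00, centroid at (206.67, 10.00).
hole: A = −π·16² = -804.25, centroid at (36.00, 43.00).
ΣA = 25719.20 mm², ΣAx_c = 2498157.60 mm³, ΣAy_c = 1795058.87 mm³.
x_c = 2498157.60/25719.20 = 97.13 mm; y_c = 1795058.87/25719.20 = 69.79 mm.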